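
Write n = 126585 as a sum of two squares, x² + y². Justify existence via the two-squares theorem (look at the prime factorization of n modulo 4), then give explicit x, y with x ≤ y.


Step 1: Factor n = 126585 = 3^2 · 5 · 29 · 97.
Step 2: Check the mod-4 condition on each prime factor: 3 ≡ 3 (mod 4), exponent 2 (must be even); 5 ≡ 1 (mod 4), exponent 1; 29 ≡ 1 (mod 4), exponent 1; 97 ≡ 1 (mod 4), exponent 1.
All primes ≡ 3 (mod 4) appear to even exponent (or don't appear), so by the two-squares theorem n IS expressible as a sum of two squares.
Step 3: Build a representation. Group n = k² · m with k = 3 and m = 5 · 29 · 97 = 14065 (a product of primes ≡ 1 (mod 4)); a representation of m scales to one of n via (k·x)² + (k·y)² = k²(x² + y²). Each prime p ≡ 1 (mod 4) is itself a sum of two squares; find a² by testing p − a² for a perfect square:
  5: 5 − 1² = 4 = 2² ⇒ 5 = 1² + 2².
  29: 29 − 1² = 28, 29 − 2² = 25 = 5² ⇒ 29 = 2² + 5².
  97: 97 − 1² = 96, 97 − 2² = 93, 97 − 3² = 88, 97 − 4² = 81 = 9² ⇒ 97 = 4² + 9².
  Combine using the Brahmagupta–Fibonacci identity (a² + b²)(c² + d²) = (ac − bd)² + (ad + bc)² = (ac + bd)² + (ad − bc)²:
  5 · 29 = 145: from (1² + 2²)(2² + 5²), take (1·2 − 2·5, 1·5 + 2·2) = (2 − 10, 5 + 4) = (-8, 9); dropping signs (only squares matter) gives (8, 9); check 8² + 9² = 64 + 81 = 145 ✓.
  145 · 97 = 14065: from (8² + 9²)(4² + 9²), take (8·4 − 9·9, 8·9 + 9·4) = (32 − 81, 72 + 36) = (-49, 108); dropping signs (only squares matter) gives (49, 108); check 49² + 108² = 2401 + 11664 = 14065 ✓.
  Scale by k = 3: (3·49, 3·108) = (147, 324).
Step 4: Order so x ≤ y and verify: 147² + 324² = 21609 + 104976 = 126585 = n. ✓

n = 126585 = 147² + 324² (one valid representation with x ≤ y).


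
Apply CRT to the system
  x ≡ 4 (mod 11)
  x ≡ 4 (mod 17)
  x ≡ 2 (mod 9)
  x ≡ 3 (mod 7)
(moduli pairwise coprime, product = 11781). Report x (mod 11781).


Product of moduli M = 11 · 17 · 9 · 7 = 11781.
Merge one congruence at a time:
  Start: x ≡ 4 (mod 11).
  Combine with x ≡ 4 (mod 17); new modulus lcm = 187.
    Write x = 4 + 11·t and substitute into x ≡ 4 (mod 17): 11·t ≡ 4 − 4 = 0 (mod 17).
    The inverse of 11 mod 17 is 14 (since 11·14 = 154 = 9·17 + 1), so t ≡ 14·0 = 0 ≡ 0 (mod 17).
    Then x = 4 + 11·0 = 4, valid modulo lcm(11, 17) = 187: x ≡ 4 (mod 187).
  Combine with x ≡ 2 (mod 9); new modulus lcm = 1683.
    Write x = 4 + 187·t and substitute into x ≡ 2 (mod 9): 187·t ≡ 2 − 4 = -2 (mod 9).
    Reduce coefficients mod 9: 7·t ≡ 7 (mod 9).
    The inverse of 7 mod 9 is 4 (since 7·4 = 28 = 3·9 + 1), so t ≡ 4·7 = 28 ≡ 1 (mod 9).
    Then x = 4 + 187·1 = 191, valid modulo lcm(187, 9) = 1683: x ≡ 191 (mod 1683).
  Combine with x ≡ 3 (mod 7); new modulus lcm = 11781.
    Write x = 191 + 1683·t and substitute into x ≡ 3 (mod 7): 1683·t ≡ 3 − 191 = -188 (mod 7).
    Reduce coefficients mod 7: 3·t ≡ 1 (mod 7).
    The inverse of 3 mod 7 is 5 (since 3·5 = 15 = 2·7 + 1), so t ≡ 5·1 = 5 ≡ 5 (mod 7).
    Then x = 191 + 1683·5 = 8606, valid modulo lcm(1683, 7) = 11781: x ≡ 8606 (mod 11781).
Verify against each original: 8606 mod 11 = 4, 8606 mod 17 = 4, 8606 mod 9 = 2, 8606 mod 7 = 3.

x ≡ 8606 (mod 11781).


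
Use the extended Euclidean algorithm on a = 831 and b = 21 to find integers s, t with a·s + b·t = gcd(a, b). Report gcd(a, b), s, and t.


Euclidean algorithm on (831, 21) — divide until remainder is 0:
  831 = 39 · 21 + 12
  21 = 1 · 12 + 9
  12 = 1 · 9 + 3
  9 = 3 · 3 + 0
gcd(831, 21) = 3.
Track Bezout coefficients alongside the remainders: start with r₀ = 831 = a·1 + b·0 (s = 1, t = 0) and r₁ = 21 = a·0 + b·1 (s = 0, t = 1); each new remainder r_{k+1} = r_{k-1} − q_k·r_k inherits s_{k+1} = s_{k-1} − q_k·s_k, t_{k+1} = t_{k-1} − q_k·t_k, so r_k = a·s_k + b·t_k at every step:
  q = 39: r = 12, s = 1 − 39·0 = 1, t = 0 − 39·1 = -39  (check: 831·1 + 21·(-39) = 12)
  q = 1: r = 9, s = 0 − 1·1 = -1, t = 1 − 1·(-39) = 40  (check: 831·(-1) + 21·40 = 9)
  q = 1: r = 3, s = 1 − 1·(-1) = 2, t = -39 − 1·40 = -79  (check: 831·2 + 21·(-79) = 3)
The row with r = 3 (the gcd) gives the Bezout coefficients s = 2, t = -79.
Result: 831 · (2) + 21 · (-79) = 3.

gcd(831, 21) = 3; s = 2, t = -79 (check: 831·2 + 21·(-79) = 3).


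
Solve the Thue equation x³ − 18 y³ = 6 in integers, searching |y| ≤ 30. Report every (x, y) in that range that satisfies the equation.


The equation is x³ - 18y³ = 6. For fixed y, x³ = 18·y³ + 6, so a solution requires the RHS to be a perfect cube.
Strategy: iterate y from -30 to 30, compute RHS = 18·y³ + 6, and check whether it is a (positive or negative) perfect cube.
Check small values of y:
  y = 0: RHS = 6 is not a perfect cube.
  y = 1: RHS = 24 is not a perfect cube.
  y = -1: RHS = -12 is not a perfect cube.
  y = 2: RHS = 150 is not a perfect cube.
  y = -2: RHS = -138 is not a perfect cube.
  y = 3: RHS = 492 is not a perfect cube.
  y = -3: RHS = -480 is not a perfect cube.
Continuing the search up to |y| = 30 finds no solutions either.
No (x, y) in the scanned range satisfies the equation.

No integer solutions with |y| ≤ 30.


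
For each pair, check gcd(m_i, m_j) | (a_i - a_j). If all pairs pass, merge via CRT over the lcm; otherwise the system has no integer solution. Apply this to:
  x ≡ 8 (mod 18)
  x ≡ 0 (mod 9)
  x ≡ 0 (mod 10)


Moduli 18, 9, 10 are not pairwise coprime, so CRT works modulo lcm(m_i) when all pairwise compatibility conditions hold.
Pairwise compatibility: gcd(m_i, m_j) must divide a_i - a_j for every pair.
Merge one congruence at a time:
  Start: x ≡ 8 (mod 18).
  Combine with x ≡ 0 (mod 9): gcd(18, 9) = 9, and 0 - 8 = -8 is NOT divisible by 9.
    ⇒ system is inconsistent (no integer solution).

No solution (the system is inconsistent).


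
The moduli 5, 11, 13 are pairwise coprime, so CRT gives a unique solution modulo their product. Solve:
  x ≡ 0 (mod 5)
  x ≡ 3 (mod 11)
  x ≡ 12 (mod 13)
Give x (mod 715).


Moduli 5, 11, 13 are pairwise coprime; by CRT there is a unique solution modulo M = 5 · 11 · 13 = 715.
Solve pairwise, accumulating the modulus:
  Start with x ≡ 0 (mod 5).
  Combine with x ≡ 3 (mod 11): since gcd(5, 11) = 1, we get a unique residue mod 55.
    Write x = 0 + 5·t and substitute into x ≡ 3 (mod 11): 5·t ≡ 3 − 0 = 3 (mod 11).
    The inverse of 5 mod 11 is 9 (since 5·9 = 45 = 4·11 + 1), so t ≡ 9·3 = 27 ≡ 5 (mod 11).
    Then x = 0 + 5·5 = 25, valid modulo lcm(5, 11) = 55: x ≡ 25 (mod 55).
  Combine with x ≡ 12 (mod 13): since gcd(55, 13) = 1, we get a unique residue mod 715.
    Write x = 25 + 55·t and substitute into x ≡ 12 (mod 13): 55·t ≡ 12 − 25 = -13 (mod 13).
    Reduce coefficients mod 13: 3·t ≡ 0 (mod 13).
    The inverse of 3 mod 13 is 9 (since 3·9 = 27 = 2·13 + 1), so t ≡ 9·0 = 0 ≡ 0 (mod 13).
    Then x = 25 + 55·0 = 25, valid modulo lcm(55, 13) = 715: x ≡ 25 (mod 715).
Verify: 25 mod 5 = 0 ✓, 25 mod 11 = 3 ✓, 25 mod 13 = 12 ✓.

x ≡ 25 (mod 715).


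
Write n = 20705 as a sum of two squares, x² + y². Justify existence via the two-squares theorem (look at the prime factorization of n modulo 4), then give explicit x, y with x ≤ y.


Step 1: Factor n = 20705 = 5 · 41 · 101.
Step 2: Check the mod-4 condition on each prime factor: 5 ≡ 1 (mod 4), exponent 1; 41 ≡ 1 (mod 4), exponent 1; 101 ≡ 1 (mod 4), exponent 1.
All primes ≡ 3 (mod 4) appear to even exponent (or don't appear), so by the two-squares theorem n IS expressible as a sum of two squares.
Step 3: Build a representation. Here n = 5 · 41 · 101 is a product of primes ≡ 1 (mod 4). Each prime p ≡ 1 (mod 4) is itself a sum of two squares; find a² by testing p − a² for a perfect square:
  5: 5 − 1² = 4 = 2² ⇒ 5 = 1² + 2².
  41: 41 − 1² = 40, 41 − 2² = 37, 41 − 3² = 32, 41 − 4² = 25 = 5² ⇒ 41 = 4² + 5².
  101: 101 − 1² = 100 = 10² ⇒ 101 = 1² + 10².
  Combine using the Brahmagupta–Fibonacci identity (a² + b²)(c² + d²) = (ac − bd)² + (ad + bc)² = (ac + bd)² + (ad − bc)²:
  5 · 41 = 205: from (1² + 2²)(4² + 5²), take (1·4 − 2·5, 1·5 + 2·4) = (4 − 10, 5 + 8) = (-6, 13); dropping signs (only squares matter) gives (6, 13); check 6² + 13² = 36 + 169 = 205 ✓.
  205 · 101 = 20705: from (6² + 13²)(1² + 10²), take (6·1 − 13·10, 6·10 + 13·1) = (6 − 130, 60 + 13) = (-124, 73); dropping signs (only squares matter) gives (124, 73); check 124² + 73² = 15376 + 5329 = 20705 ✓.
Step 4: Order so x ≤ y and verify: 73² + 124² = 5329 + 15376 = 20705 = n. ✓

n = 20705 = 73² + 124² (one valid representation with x ≤ y).


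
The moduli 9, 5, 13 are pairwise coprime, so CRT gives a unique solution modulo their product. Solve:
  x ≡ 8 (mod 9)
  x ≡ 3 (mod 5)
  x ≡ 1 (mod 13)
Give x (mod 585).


Moduli 9, 5, 13 are pairwise coprime; by CRT there is a unique solution modulo M = 9 · 5 · 13 = 585.
Solve pairwise, accumulating the modulus:
  Start with x ≡ 8 (mod 9).
  Combine with x ≡ 3 (mod 5): since gcd(9, 5) = 1, we get a unique residue mod 45.
    Write x = 8 + 9·t and substitute into x ≡ 3 (mod 5): 9·t ≡ 3 − 8 = -5 (mod 5).
    Reduce coefficients mod 5: 4·t ≡ 0 (mod 5).
    The inverse of 4 mod 5 is 4 (since 4·4 = 16 = 3·5 + 1), so t ≡ 4·0 = 0 ≡ 0 (mod 5).
    Then x = 8 + 9·0 = 8, valid modulo lcm(9, 5) = 45: x ≡ 8 (mod 45).
  Combine with x ≡ 1 (mod 13): since gcd(45, 13) = 1, we get a unique residue mod 585.
    Write x = 8 + 45·t and substitute into x ≡ 1 (mod 13): 45·t ≡ 1 − 8 = -7 (mod 13).
    Reduce coefficients mod 13: 6·t ≡ 6 (mod 13).
    The inverse of 6 mod 13 is 11 (since 6·11 = 66 = 5·13 + 1), so t ≡ 11·6 = 66 ≡ 1 (mod 13).
    Then x = 8 + 45·1 = 53, valid modulo lcm(45, 13) = 585: x ≡ 53 (mod 585).
Verify: 53 mod 9 = 8 ✓, 53 mod 5 = 3 ✓, 53 mod 13 = 1 ✓.

x ≡ 53 (mod 585).


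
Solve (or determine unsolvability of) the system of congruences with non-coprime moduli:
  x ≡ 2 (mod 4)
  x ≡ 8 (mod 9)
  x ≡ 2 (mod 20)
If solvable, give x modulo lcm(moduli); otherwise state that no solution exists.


Moduli 4, 9, 20 are not pairwise coprime, so CRT works modulo lcm(m_i) when all pairwise compatibility conditions hold.
Pairwise compatibility: gcd(m_i, m_j) must divide a_i - a_j for every pair.
Merge one congruence at a time:
  Start: x ≡ 2 (mod 4).
  Combine with x ≡ 8 (mod 9): gcd(4, 9) = 1; 8 - 2 = 6, which IS divisible by 1, so compatible.
    Write x = 2 + 4·t and substitute into x ≡ 8 (mod 9): 4·t ≡ 8 − 2 = 6 (mod 9).
    The inverse of 4 mod 9 is 7 (since 4·7 = 28 = 3·9 + 1), so t ≡ 7·6 = 42 ≡ 6 (mod 9).
    Then x = 2 + 4·6 = 26, valid modulo lcm(4, 9) = 36: x ≡ 26 (mod 36).
  Combine with x ≡ 2 (mod 20): gcd(36, 20) = 4; 2 - 26 = -24, which IS divisible by 4, so compatible.
    Write x = 26 + 36·t and substitute into x ≡ 2 (mod 20): 36·t ≡ 2 − 26 = -24 (mod 20).
    Divide the congruence (and modulus) by g = 4: 9·t ≡ -6 (mod 5).
    Reduce coefficients mod 5: 4·t ≡ 4 (mod 5).
    The inverse of 4 mod 5 is 4 (since 4·4 = 16 = 3·5 + 1), so t ≡ 4·4 = 16 ≡ 1 (mod 5).
    Then x = 26 + 36·1 = 62, valid modulo lcm(36, 20) = 180: x ≡ 62 (mod 180).
Verify: 62 mod 4 = 2, 62 mod 9 = 8, 62 mod 20 = 2.

x ≡ 62 (mod 180).


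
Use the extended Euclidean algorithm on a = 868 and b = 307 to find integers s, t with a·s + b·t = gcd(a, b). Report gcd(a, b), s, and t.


Euclidean algorithm on (868, 307) — divide until remainder is 0:
  868 = 2 · 307 + 254
  307 = 1 · 254 + 53
  254 = 4 · 53 + 42
  53 = 1 · 42 + 11
  42 = 3 · 11 + 9
  11 = 1 · 9 + 2
  9 = 4 · 2 + 1
  2 = 2 · 1 + 0
gcd(868, 307) = 1.
Track Bezout coefficients alongside the remainders: start with r₀ = 868 = a·1 + b·0 (s = 1, t = 0) and r₁ = 307 = a·0 + b·1 (s = 0, t = 1); each new remainder r_{k+1} = r_{k-1} − q_k·r_k inherits s_{k+1} = s_{k-1} − q_k·s_k, t_{k+1} = t_{k-1} − q_k·t_k, so r_k = a·s_k + b·t_k at every step:
  q = 2: r = 254, s = 1 − 2·0 = 1, t = 0 − 2·1 = -2  (check: 868·1 + 307·(-2) = 254)
  q = 1: r = 53, s = 0 − 1·1 = -1, t = 1 − 1·(-2) = 3  (check: 868·(-1) + 307·3 = 53)
  q = 4: r = 42, s = 1 − 4·(-1) = 5, t = -2 − 4·3 = -14  (check: 868·5 + 307·(-14) = 42)
  q = 1: r = 11, s = -1 − 1·5 = -6, t = 3 − 1·(-14) = 17  (check: 868·(-6) + 307·17 = 11)
  q = 3: r = 9, s = 5 − 3·(-6) = 23, t = -14 − 3·17 = -65  (check: 868·23 + 307·(-65) = 9)
  q = 1: r = 2, s = -6 − 1·23 = -29, t = 17 − 1·(-65) = 82  (check: 868·(-29) + 307·82 = 2)
  q = 4: r = 1, s = 23 − 4·(-29) = 139, t = -65 − 4·82 = -393  (check: 868·139 + 307·(-393) = 1)
The row with r = 1 (the gcd) gives the Bezout coefficients s = 139, t = -393.
Result: 868 · (139) + 307 · (-393) = 1.

gcd(868, 307) = 1; s = 139, t = -393 (check: 868·139 + 307·(-393) = 1).


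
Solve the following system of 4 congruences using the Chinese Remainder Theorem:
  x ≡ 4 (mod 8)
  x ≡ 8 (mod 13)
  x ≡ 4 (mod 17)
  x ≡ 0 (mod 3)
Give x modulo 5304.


Product of moduli M = 8 · 13 · 17 · 3 = 5304.
Merge one congruence at a time:
  Start: x ≡ 4 (mod 8).
  Combine with x ≡ 8 (mod 13); new modulus lcm = 104.
    Write x = 4 + 8·t and substitute into x ≡ 8 (mod 13): 8·t ≡ 8 − 4 = 4 (mod 13).
    The inverse of 8 mod 13 is 5 (since 8·5 = 40 = 3·13 + 1), so t ≡ 5·4 = 20 ≡ 7 (mod 13).
    Then x = 4 + 8·7 = 60, valid modulo lcm(8, 13) = 104: x ≡ 60 (mod 104).
  Combine with x ≡ 4 (mod 17); new modulus lcm = 1768.
    Write x = 60 + 104·t and substitute into x ≡ 4 (mod 17): 104·t ≡ 4 − 60 = -56 (mod 17).
    Reduce coefficients mod 17: 2·t ≡ 12 (mod 17).
    The inverse of 2 mod 17 is 9 (since 2·9 = 18 = 1·17 + 1), so t ≡ 9·12 = 108 ≡ 6 (mod 17).
    Then x = 60 + 104·6 = 684, valid modulo lcm(104, 17) = 1768: x ≡ 684 (mod 1768).
  Combine with x ≡ 0 (mod 3); new modulus lcm = 5304.
    Write x = 684 + 1768·t and substitute into x ≡ 0 (mod 3): 1768·t ≡ 0 − 684 = -684 (mod 3).
    Reduce coefficients mod 3: 1·t ≡ 0 (mod 3).
    So t ≡ 0 (mod 3).
    Then x = 684 + 1768·0 = 684, valid modulo lcm(1768, 3) = 5304: x ≡ 684 (mod 5304).
Verify against each original: 684 mod 8 = 4, 684 mod 13 = 8, 684 mod 17 = 4, 684 mod 3 = 0.

x ≡ 684 (mod 5304).


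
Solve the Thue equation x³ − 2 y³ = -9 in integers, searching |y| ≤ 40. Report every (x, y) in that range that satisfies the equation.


The equation is x³ - 2y³ = -9. For fixed y, x³ = 2·y³ − 9, so a solution requires the RHS to be a perfect cube.
Strategy: iterate y from -40 to 40, compute RHS = 2·y³ − 9, and check whether it is a (positive or negative) perfect cube.
Check small values of y:
  y = 0: RHS = -9 is not a perfect cube.
  y = 1: RHS = -7 is not a perfect cube.
  y = -1: RHS = -11 is not a perfect cube.
  y = 2: RHS = 7 is not a perfect cube.
  y = -2: RHS = -25 is not a perfect cube.
  y = 3: RHS = 45 is not a perfect cube.
  y = -3: RHS = -63 is not a perfect cube.
Continuing the search up to |y| = 40 finds no solutions either.
No (x, y) in the scanned range satisfies the equation.

No integer solutions with |y| ≤ 40.


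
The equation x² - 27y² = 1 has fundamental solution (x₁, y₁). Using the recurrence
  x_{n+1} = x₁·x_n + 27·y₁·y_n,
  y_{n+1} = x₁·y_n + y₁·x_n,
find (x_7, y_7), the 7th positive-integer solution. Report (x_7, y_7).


Step 1: Find the fundamental solution (x₁, y₁) of x² - 27y² = 1.
  Expand √27 as a continued fraction. a₀ = ⌊√27⌋ = 5; iterate m_{k+1} = d_k·a_k − m_k, d_{k+1} = (27 − m_{k+1}²)/d_k, a_{k+1} = ⌊(a₀ + m_{k+1})/d_{k+1}⌋ (starting m₀ = 0, d₀ = 1), with convergents p_k = a_k·p_{k-1} + p_{k-2}, q_k = a_k·q_{k-1} + q_{k-2} (p₋₁ = 1, q₋₁ = 0):
  k = 0: a₀ = 5; p₀/q₀ = 5/1; p₀² − 27·q₀² = 25 − 27 = -2.
  k = 1: m = 5, d = 2, a = ⌊(5 + 5)/2⌋ = 5; p/q = (5·5 + 1)/(5·1 + 0) = 26/5; p² − 27·q² = 676 − 675 = 1.
  The first convergent with p² − 27·q² = 1 gives the fundamental solution (x₁, y₁) = (26, 5).
Step 2: Apply the recurrence (x_{n+1}, y_{n+1}) = (x₁x_n + 27y₁y_n, x₁y_n + y₁x_n) repeatedly.
  From (x_1, y_1) = (26, 5): x_2 = 26·26 + 27·5·5 = 1351; y_2 = 26·5 + 5·26 = 260.
  From (x_2, y_2) = (1351, 260): x_3 = 26·1351 + 27·5·260 = 70226; y_3 = 26·260 + 5·1351 = 13515.
  From (x_3, y_3) = (70226, 13515): x_4 = 26·70226 + 27·5·13515 = 3650401; y_4 = 26·13515 + 5·70226 = 702520.
  From (x_4, y_4) = (3650401, 702520): x_5 = 26·3650401 + 27·5·702520 = 189750626; y_5 = 26·702520 + 5·3650401 = 36517525.
  From (x_5, y_5) = (189750626, 36517525): x_6 = 26·189750626 + 27·5·36517525 = 9863382151; y_6 = 26·36517525 + 5·189750626 = 1898208780.
  From (x_6, y_6) = (9863382151, 1898208780): x_7 = 26·9863382151 + 27·5·1898208780 = 512706121226; y_7 = 26·1898208780 + 5·9863382151 = 98670339035.
Step 3: Verify x_7² - 27·y_7² = 262867566742609807743076 - 262867566742609807743075 = 1 (should be 1). ✓

(x_1, y_1) = (26, 5); (x_7, y_7) = (512706121226, 98670339035).


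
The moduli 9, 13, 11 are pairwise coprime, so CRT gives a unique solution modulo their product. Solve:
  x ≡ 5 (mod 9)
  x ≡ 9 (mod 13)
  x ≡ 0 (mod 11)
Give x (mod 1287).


Moduli 9, 13, 11 are pairwise coprime; by CRT there is a unique solution modulo M = 9 · 13 · 11 = 1287.
Solve pairwise, accumulating the modulus:
  Start with x ≡ 5 (mod 9).
  Combine with x ≡ 9 (mod 13): since gcd(9, 13) = 1, we get a unique residue mod 117.
    Write x = 5 + 9·t and substitute into x ≡ 9 (mod 13): 9·t ≡ 9 − 5 = 4 (mod 13).
    The inverse of 9 mod 13 is 3 (since 9·3 = 27 = 2·13 + 1), so t ≡ 3·4 = 12 ≡ 12 (mod 13).
    Then x = 5 + 9·12 = 113, valid modulo lcm(9, 13) = 117: x ≡ 113 (mod 117).
  Combine with x ≡ 0 (mod 11): since gcd(117, 11) = 1, we get a unique residue mod 1287.
    Write x = 113 + 117·t and substitute into x ≡ 0 (mod 11): 117·t ≡ 0 − 113 = -113 (mod 11).
    Reduce coefficients mod 11: 7·t ≡ 8 (mod 11).
    The inverse of 7 mod 11 is 8 (since 7·8 = 56 = 5·11 + 1), so t ≡ 8·8 = 64 ≡ 9 (mod 11).
    Then x = 113 + 117·9 = 1166, valid modulo lcm(117, 11) = 1287: x ≡ 1166 (mod 1287).
Verify: 1166 mod 9 = 5 ✓, 1166 mod 13 = 9 ✓, 1166 mod 11 = 0 ✓.

x ≡ 1166 (mod 1287).


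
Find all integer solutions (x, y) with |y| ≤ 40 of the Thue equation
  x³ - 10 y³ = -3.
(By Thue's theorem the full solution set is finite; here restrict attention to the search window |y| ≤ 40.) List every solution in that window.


The equation is x³ - 10y³ = -3. For fixed y, x³ = 10·y³ − 3, so a solution requires the RHS to be a perfect cube.
Strategy: iterate y from -40 to 40, compute RHS = 10·y³ − 3, and check whether it is a (positive or negative) perfect cube.
Check small values of y:
  y = 0: RHS = -3 is not a perfect cube.
  y = 1: RHS = 7 is not a perfect cube.
  y = -1: RHS = -13 is not a perfect cube.
  y = 2: RHS = 77 is not a perfect cube.
  y = -2: RHS = -83 is not a perfect cube.
  y = 3: RHS = 267 is not a perfect cube.
  y = -3: RHS = -273 is not a perfect cube.
Continuing the search up to |y| = 40 finds no solutions either.
No (x, y) in the scanned range satisfies the equation.

No integer solutions with |y| ≤ 40.


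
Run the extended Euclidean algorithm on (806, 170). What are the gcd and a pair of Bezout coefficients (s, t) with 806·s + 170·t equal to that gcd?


Euclidean algorithm on (806, 170) — divide until remainder is 0:
  806 = 4 · 170 + 126
  170 = 1 · 126 + 44
  126 = 2 · 44 + 38
  44 = 1 · 38 + 6
  38 = 6 · 6 + 2
  6 = 3 · 2 + 0
gcd(806, 170) = 2.
Track Bezout coefficients alongside the remainders: start with r₀ = 806 = a·1 + b·0 (s = 1, t = 0) and r₁ = 170 = a·0 + b·1 (s = 0, t = 1); each new remainder r_{k+1} = r_{k-1} − q_k·r_k inherits s_{k+1} = s_{k-1} − q_k·s_k, t_{k+1} = t_{k-1} − q_k·t_k, so r_k = a·s_k + b·t_k at every step:
  q = 4: r = 126, s = 1 − 4·0 = 1, t = 0 − 4·1 = -4  (check: 806·1 + 170·(-4) = 126)
  q = 1: r = 44, s = 0 − 1·1 = -1, t = 1 − 1·(-4) = 5  (check: 806·(-1) + 170·5 = 44)
  q = 2: r = 38, s = 1 − 2·(-1) = 3, t = -4 − 2·5 = -14  (check: 806·3 + 170·(-14) = 38)
  q = 1: r = 6, s = -1 − 1·3 = -4, t = 5 − 1·(-14) = 19  (check: 806·(-4) + 170·19 = 6)
  q = 6: r = 2, s = 3 − 6·(-4) = 27, t = -14 − 6·19 = -128  (check: 806·27 + 170·(-128) = 2)
The row with r = 2 (the gcd) gives the Bezout coefficients s = 27, t = -128.
Result: 806 · (27) + 170 · (-128) = 2.

gcd(806, 170) = 2; s = 27, t = -128 (check: 806·27 + 170·(-128) = 2).


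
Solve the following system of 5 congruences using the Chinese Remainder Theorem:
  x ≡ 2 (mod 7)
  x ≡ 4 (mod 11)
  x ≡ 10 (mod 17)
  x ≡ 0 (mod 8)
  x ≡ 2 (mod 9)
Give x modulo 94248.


Product of moduli M = 7 · 11 · 17 · 8 · 9 = 94248.
Merge one congruence at a time:
  Start: x ≡ 2 (mod 7).
  Combine with x ≡ 4 (mod 11); new modulus lcm = 77.
    Write x = 2 + 7·t and substitute into x ≡ 4 (mod 11): 7·t ≡ 4 − 2 = 2 (mod 11).
    The inverse of 7 mod 11 is 8 (since 7·8 = 56 = 5·11 + 1), so t ≡ 8·2 = 16 ≡ 5 (mod 11).
    Then x = 2 + 7·5 = 37, valid modulo lcm(7, 11) = 77: x ≡ 37 (mod 77).
  Combine with x ≡ 10 (mod 17); new modulus lcm = 1309.
    Write x = 37 + 77·t and substitute into x ≡ 10 (mod 17): 77·t ≡ 10 − 37 = -27 (mod 17).
    Reduce coefficients mod 17: 9·t ≡ 7 (mod 17).
    The inverse of 9 mod 17 is 2 (since 9·2 = 18 = 1·17 + 1), so t ≡ 2·7 = 14 ≡ 14 (mod 17).
    Then x = 37 + 77·14 = 1115, valid modulo lcm(77, 17) = 1309: x ≡ 1115 (mod 1309).
  Combine with x ≡ 0 (mod 8); new modulus lcm = 10472.
    Write x = 1115 + 1309·t and substitute into x ≡ 0 (mod 8): 1309·t ≡ 0 − 1115 = -1115 (mod 8).
    Reduce coefficients mod 8: 5·t ≡ 5 (mod 8).
    The inverse of 5 mod 8 is 5 (since 5·5 = 25 = 3·8 + 1), so t ≡ 5·5 = 25 ≡ 1 (mod 8).
    Then x = 1115 + 1309·1 = 2424, valid modulo lcm(1309, 8) = 10472: x ≡ 2424 (mod 10472).
  Combine with x ≡ 2 (mod 9); new modulus lcm = 94248.
    Write x = 2424 + 10472·t and substitute into x ≡ 2 (mod 9): 10472·t ≡ 2 − 2424 = -2422 (mod 9).
    Reduce coefficients mod 9: 5·t ≡ 8 (mod 9).
    The inverse of 5 mod 9 is 2 (since 5·2 = 10 = 1·9 + 1), so t ≡ 2·8 = 16 ≡ 7 (mod 9).
    Then x = 2424 + 10472·7 = 75728, valid modulo lcm(10472, 9) = 94248: x ≡ 75728 (mod 94248).
Verify against each original: 75728 mod 7 = 2, 75728 mod 11 = 4, 75728 mod 17 = 10, 75728 mod 8 = 0, 75728 mod 9 = 2.

x ≡ 75728 (mod 94248).


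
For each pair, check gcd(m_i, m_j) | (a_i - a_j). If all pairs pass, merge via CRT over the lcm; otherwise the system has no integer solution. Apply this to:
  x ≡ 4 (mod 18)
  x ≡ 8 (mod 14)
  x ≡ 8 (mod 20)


Moduli 18, 14, 20 are not pairwise coprime, so CRT works modulo lcm(m_i) when all pairwise compatibility conditions hold.
Pairwise compatibility: gcd(m_i, m_j) must divide a_i - a_j for every pair.
Merge one congruence at a time:
  Start: x ≡ 4 (mod 18).
  Combine with x ≡ 8 (mod 14): gcd(18, 14) = 2; 8 - 4 = 4, which IS divisible by 2, so compatible.
    Write x = 4 + 18·t and substitute into x ≡ 8 (mod 14): 18·t ≡ 8 − 4 = 4 (mod 14).
    Divide the congruence (and modulus) by g = 2: 9·t ≡ 2 (mod 7).
    Reduce coefficients mod 7: 2·t ≡ 2 (mod 7).
    The inverse of 2 mod 7 is 4 (since 2·4 = 8 = 1·7 + 1), so t ≡ 4·2 = 8 ≡ 1 (mod 7).
    Then x = 4 + 18·1 = 22, valid modulo lcm(18, 14) = 126: x ≡ 22 (mod 126).
  Combine with x ≡ 8 (mod 20): gcd(126, 20) = 2; 8 - 22 = -14, which IS divisible by 2, so compatible.
    Write x = 22 + 126·t and substitute into x ≡ 8 (mod 20): 126·t ≡ 8 − 22 = -14 (mod 20).
    Divide the congruence (and modulus) by g = 2: 63·t ≡ -7 (mod 10).
    Reduce coefficients mod 10: 3·t ≡ 3 (mod 10).
    The inverse of 3 mod 10 is 7 (since 3·7 = 21 = 2·10 + 1), so t ≡ 7·3 = 21 ≡ 1 (mod 10).
    Then x = 22 + 126·1 = 148, valid modulo lcm(126, 20) = 1260: x ≡ 148 (mod 1260).
Verify: 148 mod 18 = 4, 148 mod 14 = 8, 148 mod 20 = 8.

x ≡ 148 (mod 1260).


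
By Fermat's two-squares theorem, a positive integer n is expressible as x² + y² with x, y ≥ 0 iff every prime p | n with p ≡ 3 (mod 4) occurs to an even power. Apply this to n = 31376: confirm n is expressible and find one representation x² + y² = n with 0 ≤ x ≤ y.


Step 1: Factor n = 31376 = 2^4 · 37 · 53.
Step 2: Check the mod-4 condition on each prime factor: 2 = 2 (special); 37 ≡ 1 (mod 4), exponent 1; 53 ≡ 1 (mod 4), exponent 1.
All primes ≡ 3 (mod 4) appear to even exponent (or don't appear), so by the two-squares theorem n IS expressible as a sum of two squares.
Step 3: Build a representation. Group n = k² · m with k = 4 and m = 37 · 53 = 1961 (a product of primes ≡ 1 (mod 4)); a representation of m scales to one of n via (k·x)² + (k·y)² = k²(x² + y²). Each prime p ≡ 1 (mod 4) is itself a sum of two squares; find a² by testing p − a² for a perfect square:
  37: 37 − 1² = 36 = 6² ⇒ 37 = 1² + 6².
  53: 53 − 1² = 52, 53 − 2² = 49 = 7² ⇒ 53 = 2² + 7².
  Combine using the Brahmagupta–Fibonacci identity (a² + b²)(c² + d²) = (ac − bd)² + (ad + bc)² = (ac + bd)² + (ad − bc)²:
  37 · 53 = 1961: from (1² + 6²)(2² + 7²), take (1·2 − 6·7, 1·7 + 6·2) = (2 − 42, 7 + 12) = (-40, 19); dropping signs (only squares matter) gives (40, 19); check 40² + 19² = 1600 + 361 = 1961 ✓.
  Scale by k = 4: (4·40, 4·19) = (160, 76).
Step 4: Order so x ≤ y and verify: 76² + 160² = 5776 + 25600 = 31376 = n. ✓

n = 31376 = 76² + 160² (one valid representation with x ≤ y).


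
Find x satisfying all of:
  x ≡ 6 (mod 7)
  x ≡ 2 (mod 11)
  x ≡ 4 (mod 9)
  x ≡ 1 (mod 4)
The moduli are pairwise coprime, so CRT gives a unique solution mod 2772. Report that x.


Product of moduli M = 7 · 11 · 9 · 4 = 2772.
Merge one congruence at a time:
  Start: x ≡ 6 (mod 7).
  Combine with x ≡ 2 (mod 11); new modulus lcm = 77.
    Write x = 6 + 7·t and substitute into x ≡ 2 (mod 11): 7·t ≡ 2 − 6 = -4 (mod 11).
    Reduce coefficients mod 11: 7·t ≡ 7 (mod 11).
    The inverse of 7 mod 11 is 8 (since 7·8 = 56 = 5·11 + 1), so t ≡ 8·7 = 56 ≡ 1 (mod 11).
    Then x = 6 + 7·1 = 13, valid modulo lcm(7, 11) = 77: x ≡ 13 (mod 77).
  Combine with x ≡ 4 (mod 9); new modulus lcm = 693.
    Write x = 13 + 77·t and substitute into x ≡ 4 (mod 9): 77·t ≡ 4 − 13 = -9 (mod 9).
    Reduce coefficients mod 9: 5·t ≡ 0 (mod 9).
    The inverse of 5 mod 9 is 2 (since 5·2 = 10 = 1·9 + 1), so t ≡ 2·0 = 0 ≡ 0 (mod 9).
    Then x = 13 + 77·0 = 13, valid modulo lcm(77, 9) = 693: x ≡ 13 (mod 693).
  Combine with x ≡ 1 (mod 4); new modulus lcm = 2772.
    Write x = 13 + 693·t and substitute into x ≡ 1 (mod 4): 693·t ≡ 1 − 13 = -12 (mod 4).
    Reduce coefficients mod 4: 1·t ≡ 0 (mod 4).
    So t ≡ 0 (mod 4).
    Then x = 13 + 693·0 = 13, valid modulo lcm(693, 4) = 2772: x ≡ 13 (mod 2772).
Verify against each original: 13 mod 7 = 6, 13 mod 11 = 2, 13 mod 9 = 4, 13 mod 4 = 1.

x ≡ 13 (mod 2772).


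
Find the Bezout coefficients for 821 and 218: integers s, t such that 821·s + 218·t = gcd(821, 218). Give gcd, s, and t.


Euclidean algorithm on (821, 218) — divide until remainder is 0:
  821 = 3 · 218 + 167
  218 = 1 · 167 + 51
  167 = 3 · 51 + 14
  51 = 3 · 14 + 9
  14 = 1 · 9 + 5
  9 = 1 · 5 + 4
  5 = 1 · 4 + 1
  4 = 4 · 1 + 0
gcd(821, 218) = 1.
Track Bezout coefficients alongside the remainders: start with r₀ = 821 = a·1 + b·0 (s = 1, t = 0) and r₁ = 218 = a·0 + b·1 (s = 0, t = 1); each new remainder r_{k+1} = r_{k-1} − q_k·r_k inherits s_{k+1} = s_{k-1} − q_k·s_k, t_{k+1} = t_{k-1} − q_k·t_k, so r_k = a·s_k + b·t_k at every step:
  q = 3: r = 167, s = 1 − 3·0 = 1, t = 0 − 3·1 = -3  (check: 821·1 + 218·(-3) = 167)
  q = 1: r = 51, s = 0 − 1·1 = -1, t = 1 − 1·(-3) = 4  (check: 821·(-1) + 218·4 = 51)
  q = 3: r = 14, s = 1 − 3·(-1) = 4, t = -3 − 3·4 = -15  (check: 821·4 + 218·(-15) = 14)
  q = 3: r = 9, s = -1 − 3·4 = -13, t = 4 − 3·(-15) = 49  (check: 821·(-13) + 218·49 = 9)
  q = 1: r = 5, s = 4 − 1·(-13) = 17, t = -15 − 1·49 = -64  (check: 821·17 + 218·(-64) = 5)
  q = 1: r = 4, s = -13 − 1·17 = -30, t = 49 − 1·(-64) = 113  (check: 821·(-30) + 218·113 = 4)
  q = 1: r = 1, s = 17 − 1·(-30) = 47, t = -64 − 1·113 = -177  (check: 821·47 + 218·(-177) = 1)
The row with r = 1 (the gcd) gives the Bezout coefficients s = 47, t = -177.
Result: 821 · (47) + 218 · (-177) = 1.

gcd(821, 218) = 1; s = 47, t = -177 (check: 821·47 + 218·(-177) = 1).


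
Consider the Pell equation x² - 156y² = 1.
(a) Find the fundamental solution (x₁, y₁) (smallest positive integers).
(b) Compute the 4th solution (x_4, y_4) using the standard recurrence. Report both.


Step 1: Find the fundamental solution (x₁, y₁) of x² - 156y² = 1.
  Expand √156 as a continued fraction. a₀ = ⌊√156⌋ = 12; iterate m_{k+1} = d_k·a_k − m_k, d_{k+1} = (156 − m_{k+1}²)/d_k, a_{k+1} = ⌊(a₀ + m_{k+1})/d_{k+1}⌋ (starting m₀ = 0, d₀ = 1), with convergents p_k = a_k·p_{k-1} + p_{k-2}, q_k = a_k·q_{k-1} + q_{k-2} (p₋₁ = 1, q₋₁ = 0):
  k = 0: a₀ = 12; p₀/q₀ = 12/1; p₀² − 156·q₀² = 144 − 156 = -12.
  k = 1: m = 12, d = 12, a = ⌊(12 + 12)/12⌋ = 2; p/q = (2·12 + 1)/(2·1 + 0) = 25/2; p² − 156·q² = 625 − 624 = 1.
  The first convergent with p² − 156·q² = 1 gives the fundamental solution (x₁, y₁) = (25, 2).
Step 2: Apply the recurrence (x_{n+1}, y_{n+1}) = (x₁x_n + 156y₁y_n, x₁y_n + y₁x_n) repeatedly.
  From (x_1, y_1) = (25, 2): x_2 = 25·25 + 156·2·2 = 1249; y_2 = 25·2 + 2·25 = 100.
  From (x_2, y_2) = (1249, 100): x_3 = 25·1249 + 156·2·100 = 62425; y_3 = 25·100 + 2·1249 = 4998.
  From (x_3, y_3) = (62425, 4998): x_4 = 25·62425 + 156·2·4998 = 3120001; y_4 = 25·4998 + 2·62425 = 249800.
Step 3: Verify x_4² - 156·y_4² = 9734406240001 - 9734406240000 = 1 (should be 1). ✓

(x_1, y_1) = (25, 2); (x_4, y_4) = (3120001, 249800).


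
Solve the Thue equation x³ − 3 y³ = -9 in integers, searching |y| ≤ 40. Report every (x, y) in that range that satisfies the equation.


The equation is x³ - 3y³ = -9. For fixed y, x³ = 3·y³ − 9, so a solution requires the RHS to be a perfect cube.
Strategy: iterate y from -40 to 40, compute RHS = 3·y³ − 9, and check whether it is a (positive or negative) perfect cube.
Check small values of y:
  y = 0: RHS = -9 is not a perfect cube.
  y = 1: RHS = -6 is not a perfect cube.
  y = -1: RHS = -12 is not a perfect cube.
  y = 2: RHS = 15 is not a perfect cube.
  y = -2: RHS = -33 is not a perfect cube.
  y = 3: RHS = 72 is not a perfect cube.
  y = -3: RHS = -90 is not a perfect cube.
Continuing the search up to |y| = 40 finds no solutions either.
No (x, y) in the scanned range satisfies the equation.

No integer solutions with |y| ≤ 40.


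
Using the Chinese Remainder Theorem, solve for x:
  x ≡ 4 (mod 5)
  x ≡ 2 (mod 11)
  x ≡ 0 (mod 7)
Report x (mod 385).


Moduli 5, 11, 7 are pairwise coprime; by CRT there is a unique solution modulo M = 5 · 11 · 7 = 385.
Solve pairwise, accumulating the modulus:
  Start with x ≡ 4 (mod 5).
  Combine with x ≡ 2 (mod 11): since gcd(5, 11) = 1, we get a unique residue mod 55.
    Write x = 4 + 5·t and substitute into x ≡ 2 (mod 11): 5·t ≡ 2 − 4 = -2 (mod 11).
    Reduce coefficients mod 11: 5·t ≡ 9 (mod 11).
    The inverse of 5 mod 11 is 9 (since 5·9 = 45 = 4·11 + 1), so t ≡ 9·9 = 81 ≡ 4 (mod 11).
    Then x = 4 + 5·4 = 24, valid modulo lcm(5, 11) = 55: x ≡ 24 (mod 55).
  Combine with x ≡ 0 (mod 7): since gcd(55, 7) = 1, we get a unique residue mod 385.
    Write x = 24 + 55·t and substitute into x ≡ 0 (mod 7): 55·t ≡ 0 − 24 = -24 (mod 7).
    Reduce coefficients mod 7: 6·t ≡ 4 (mod 7).
    The inverse of 6 mod 7 is 6 (since 6·6 = 36 = 5·7 + 1), so t ≡ 6·4 = 24 ≡ 3 (mod 7).
    Then x = 24 + 55·3 = 189, valid modulo lcm(55, 7) = 385: x ≡ 189 (mod 385).
Verify: 189 mod 5 = 4 ✓, 189 mod 11 = 2 ✓, 189 mod 7 = 0 ✓.

x ≡ 189 (mod 385).


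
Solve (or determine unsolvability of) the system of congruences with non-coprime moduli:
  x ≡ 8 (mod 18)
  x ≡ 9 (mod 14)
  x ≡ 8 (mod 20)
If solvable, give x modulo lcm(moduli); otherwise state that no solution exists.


Moduli 18, 14, 20 are not pairwise coprime, so CRT works modulo lcm(m_i) when all pairwise compatibility conditions hold.
Pairwise compatibility: gcd(m_i, m_j) must divide a_i - a_j for every pair.
Merge one congruence at a time:
  Start: x ≡ 8 (mod 18).
  Combine with x ≡ 9 (mod 14): gcd(18, 14) = 2, and 9 - 8 = 1 is NOT divisible by 2.
    ⇒ system is inconsistent (no integer solution).

No solution (the system is inconsistent).


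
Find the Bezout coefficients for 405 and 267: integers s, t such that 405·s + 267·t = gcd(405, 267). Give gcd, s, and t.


Euclidean algorithm on (405, 267) — divide until remainder is 0:
  405 = 1 · 267 + 138
  267 = 1 · 138 + 129
  138 = 1 · 129 + 9
  129 = 14 · 9 + 3
  9 = 3 · 3 + 0
gcd(405, 267) = 3.
Track Bezout coefficients alongside the remainders: start with r₀ = 405 = a·1 + b·0 (s = 1, t = 0) and r₁ = 267 = a·0 + b·1 (s = 0, t = 1); each new remainder r_{k+1} = r_{k-1} − q_k·r_k inherits s_{k+1} = s_{k-1} − q_k·s_k, t_{k+1} = t_{k-1} − q_k·t_k, so r_k = a·s_k + b·t_k at every step:
  q = 1: r = 138, s = 1 − 1·0 = 1, t = 0 − 1·1 = -1  (check: 405·1 + 267·(-1) = 138)
  q = 1: r = 129, s = 0 − 1·1 = -1, t = 1 − 1·(-1) = 2  (check: 405·(-1) + 267·2 = 129)
  q = 1: r = 9, s = 1 − 1·(-1) = 2, t = -1 − 1·2 = -3  (check: 405·2 + 267·(-3) = 9)
  q = 14: r = 3, s = -1 − 14·2 = -29, t = 2 − 14·(-3) = 44  (check: 405·(-29) + 267·44 = 3)
The row with r = 3 (the gcd) gives the Bezout coefficients s = -29, t = 44.
Result: 405 · (-29) + 267 · (44) = 3.

gcd(405, 267) = 3; s = -29, t = 44 (check: 405·(-29) + 267·44 = 3).


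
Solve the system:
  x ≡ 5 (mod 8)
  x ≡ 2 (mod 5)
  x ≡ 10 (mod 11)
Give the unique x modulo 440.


Moduli 8, 5, 11 are pairwise coprime; by CRT there is a unique solution modulo M = 8 · 5 · 11 = 440.
Solve pairwise, accumulating the modulus:
  Start with x ≡ 5 (mod 8).
  Combine with x ≡ 2 (mod 5): since gcd(8, 5) = 1, we get a unique residue mod 40.
    Write x = 5 + 8·t and substitute into x ≡ 2 (mod 5): 8·t ≡ 2 − 5 = -3 (mod 5).
    Reduce coefficients mod 5: 3·t ≡ 2 (mod 5).
    The inverse of 3 mod 5 is 2 (since 3·2 = 6 = 1·5 + 1), so t ≡ 2·2 = 4 ≡ 4 (mod 5).
    Then x = 5 + 8·4 = 37, valid modulo lcm(8, 5) = 40: x ≡ 37 (mod 40).
  Combine with x ≡ 10 (mod 11): since gcd(40, 11) = 1, we get a unique residue mod 440.
    Write x = 37 + 40·t and substitute into x ≡ 10 (mod 11): 40·t ≡ 10 − 37 = -27 (mod 11).
    Reduce coefficients mod 11: 7·t ≡ 6 (mod 11).
    The inverse of 7 mod 11 is 8 (since 7·8 = 56 = 5·11 + 1), so t ≡ 8·6 = 48 ≡ 4 (mod 11).
    Then x = 37 + 40·4 = 197, valid modulo lcm(40, 11) = 440: x ≡ 197 (mod 440).
Verify: 197 mod 8 = 5 ✓, 197 mod 5 = 2 ✓, 197 mod 11 = 10 ✓.

x ≡ 197 (mod 440).


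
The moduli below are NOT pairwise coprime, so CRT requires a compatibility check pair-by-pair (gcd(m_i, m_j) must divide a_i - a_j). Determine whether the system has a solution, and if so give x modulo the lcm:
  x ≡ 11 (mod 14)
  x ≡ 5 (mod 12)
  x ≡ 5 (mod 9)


Moduli 14, 12, 9 are not pairwise coprime, so CRT works modulo lcm(m_i) when all pairwise compatibility conditions hold.
Pairwise compatibility: gcd(m_i, m_j) must divide a_i - a_j for every pair.
Merge one congruence at a time:
  Start: x ≡ 11 (mod 14).
  Combine with x ≡ 5 (mod 12): gcd(14, 12) = 2; 5 - 11 = -6, which IS divisible by 2, so compatible.
    Write x = 11 + 14·t and substitute into x ≡ 5 (mod 12): 14·t ≡ 5 − 11 = -6 (mod 12).
    Divide the congruence (and modulus) by g = 2: 7·t ≡ -3 (mod 6).
    Reduce coefficients mod 6: 1·t ≡ 3 (mod 6).
    So t ≡ 3 (mod 6).
    Then x = 11 + 14·3 = 53, valid modulo lcm(14, 12) = 84: x ≡ 53 (mod 84).
  Combine with x ≡ 5 (mod 9): gcd(84, 9) = 3; 5 - 53 = -48, which IS divisible by 3, so compatible.
    Write x = 53 + 84·t and substitute into x ≡ 5 (mod 9): 84·t ≡ 5 − 53 = -48 (mod 9).
    Divide the congruence (and modulus) by g = 3: 28·t ≡ -16 (mod 3).
    Reduce coefficients mod 3: 1·t ≡ 2 (mod 3).
    So t ≡ 2 (mod 3).
    Then x = 53 + 84·2 = 221, valid modulo lcm(84, 9) = 252: x ≡ 221 (mod 252).
Verify: 221 mod 14 = 11, 221 mod 12 = 5, 221 mod 9 = 5.

x ≡ 221 (mod 252).


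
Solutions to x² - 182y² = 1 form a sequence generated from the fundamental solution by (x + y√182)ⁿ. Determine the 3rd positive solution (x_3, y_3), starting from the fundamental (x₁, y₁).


Step 1: Find the fundamental solution (x₁, y₁) of x² - 182y² = 1.
  Expand √182 as a continued fraction. a₀ = ⌊√182⌋ = 13; iterate m_{k+1} = d_k·a_k − m_k, d_{k+1} = (182 − m_{k+1}²)/d_k, a_{k+1} = ⌊(a₀ + m_{k+1})/d_{k+1}⌋ (starting m₀ = 0, d₀ = 1), with convergents p_k = a_k·p_{k-1} + p_{k-2}, q_k = a_k·q_{k-1} + q_{k-2} (p₋₁ = 1, q₋₁ = 0):
  k = 0: a₀ = 13; p₀/q₀ = 13/1; p₀² − 182·q₀² = 169 − 182 = -13.
  k = 1: m = 13, d = 13, a = ⌊(13 + 13)/13⌋ = 2; p/q = (2·13 + 1)/(2·1 + 0) = 27/2; p² − 182·q² = 729 − 728 = 1.
  The first convergent with p² − 182·q² = 1 gives the fundamental solution (x₁, y₁) = (27, 2).
Step 2: Apply the recurrence (x_{n+1}, y_{n+1}) = (x₁x_n + 182y₁y_n, x₁y_n + y₁x_n) repeatedly.
  From (x_1, y_1) = (27, 2): x_2 = 27·27 + 182·2·2 = 1457; y_2 = 27·2 + 2·27 = 108.
  From (x_2, y_2) = (1457, 108): x_3 = 27·1457 + 182·2·108 = 78651; y_3 = 27·108 + 2·1457 = 5830.
Step 3: Verify x_3² - 182·y_3² = 6185979801 - 6185979800 = 1 (should be 1). ✓

(x_1, y_1) = (27, 2); (x_3, y_3) = (78651, 5830).


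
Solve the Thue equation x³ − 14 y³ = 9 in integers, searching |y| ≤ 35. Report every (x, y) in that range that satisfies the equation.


The equation is x³ - 14y³ = 9. For fixed y, x³ = 14·y³ + 9, so a solution requires the RHS to be a perfect cube.
Strategy: iterate y from -35 to 35, compute RHS = 14·y³ + 9, and check whether it is a (positive or negative) perfect cube.
Check small values of y:
  y = 0: RHS = 9 is not a perfect cube.
  y = 1: RHS = 23 is not a perfect cube.
  y = -1: RHS = -5 is not a perfect cube.
  y = 2: RHS = 121 is not a perfect cube.
  y = -2: RHS = -103 is not a perfect cube.
  y = 3: RHS = 387 is not a perfect cube.
  y = -3: RHS = -369 is not a perfect cube.
Continuing the search up to |y| = 35 finds no solutions either.
No (x, y) in the scanned range satisfies the equation.

No integer solutions with |y| ≤ 35.


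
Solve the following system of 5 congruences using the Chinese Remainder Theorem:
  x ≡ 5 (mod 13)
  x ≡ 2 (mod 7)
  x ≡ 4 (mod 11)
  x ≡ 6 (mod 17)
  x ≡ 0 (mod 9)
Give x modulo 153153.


Product of moduli M = 13 · 7 · 11 · 17 · 9 = 153153.
Merge one congruence at a time:
  Start: x ≡ 5 (mod 13).
  Combine with x ≡ 2 (mod 7); new modulus lcm = 91.
    Write x = 5 + 13·t and substitute into x ≡ 2 (mod 7): 13·t ≡ 2 − 5 = -3 (mod 7).
    Reduce coefficients mod 7: 6·t ≡ 4 (mod 7).
    The inverse of 6 mod 7 is 6 (since 6·6 = 36 = 5·7 + 1), so t ≡ 6·4 = 24 ≡ 3 (mod 7).
    Then x = 5 + 13·3 = 44, valid modulo lcm(13, 7) = 91: x ≡ 44 (mod 91).
  Combine with x ≡ 4 (mod 11); new modulus lcm = 1001.
    Write x = 44 + 91·t and substitute into x ≡ 4 (mod 11): 91·t ≡ 4 − 44 = -40 (mod 11).
    Reduce coefficients mod 11: 3·t ≡ 4 (mod 11).
    The inverse of 3 mod 11 is 4 (since 3·4 = 12 = 1·11 + 1), so t ≡ 4·4 = 16 ≡ 5 (mod 11).
    Then x = 44 + 91·5 = 499, valid modulo lcm(91, 11) = 1001: x ≡ 499 (mod 1001).
  Combine with x ≡ 6 (mod 17); new modulus lcm = 17017.
    Write x = 499 + 1001·t and substitute into x ≡ 6 (mod 17): 1001·t ≡ 6 − 499 = -493 (mod 17).
    Reduce coefficients mod 17: 15·t ≡ 0 (mod 17).
    The inverse of 15 mod 17 is 8 (since 15·8 = 120 = 7·17 + 1), so t ≡ 8·0 = 0 ≡ 0 (mod 17).
    Then x = 499 + 1001·0 = 499, valid modulo lcm(1001, 17) = 17017: x ≡ 499 (mod 17017).
  Combine with x ≡ 0 (mod 9); new modulus lcm = 153153.
    Write x = 499 + 17017·t and substitute into x ≡ 0 (mod 9): 17017·t ≡ 0 − 499 = -499 (mod 9).
    Reduce coefficients mod 9: 7·t ≡ 5 (mod 9).
    The inverse of 7 mod 9 is 4 (since 7·4 = 28 = 3·9 + 1), so t ≡ 4·5 = 20 ≡ 2 (mod 9).
    Then x = 499 + 17017·2 = 34533, valid modulo lcm(17017, 9) = 153153: x ≡ 34533 (mod 153153).
Verify against each original: 34533 mod 13 = 5, 34533 mod 7 = 2, 34533 mod 11 = 4, 34533 mod 17 = 6, 34533 mod 9 = 0.

x ≡ 34533 (mod 153153).
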